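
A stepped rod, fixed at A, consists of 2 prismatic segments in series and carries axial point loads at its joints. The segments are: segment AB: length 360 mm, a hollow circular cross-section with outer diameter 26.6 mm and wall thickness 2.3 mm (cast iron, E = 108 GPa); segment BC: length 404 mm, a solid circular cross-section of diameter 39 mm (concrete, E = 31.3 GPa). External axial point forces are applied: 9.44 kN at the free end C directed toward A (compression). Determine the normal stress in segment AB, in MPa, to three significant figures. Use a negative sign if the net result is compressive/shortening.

Internal axial forces (sectioning from the free end, tension +): N_BC = -9.44 kN, N_AB = -9.44 kN.
A_AB = 175.6 mm².
σ_AB = N_AB/A_AB = -9440/175.6 = -53.76 MPa.

-53.8 MPa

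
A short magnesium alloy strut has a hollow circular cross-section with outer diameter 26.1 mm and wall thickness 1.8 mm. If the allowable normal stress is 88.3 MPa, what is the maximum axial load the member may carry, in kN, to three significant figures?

12.1 kN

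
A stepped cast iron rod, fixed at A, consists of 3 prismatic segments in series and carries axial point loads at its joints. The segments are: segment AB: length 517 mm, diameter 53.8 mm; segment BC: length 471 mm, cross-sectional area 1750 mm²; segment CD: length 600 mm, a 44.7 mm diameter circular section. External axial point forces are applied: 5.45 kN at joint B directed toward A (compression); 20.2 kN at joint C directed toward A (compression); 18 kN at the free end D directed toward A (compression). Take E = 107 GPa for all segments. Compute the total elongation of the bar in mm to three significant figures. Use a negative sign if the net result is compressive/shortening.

Internal axial forces (sectioning from the free end, tension +): N_CD = -18 kN, N_BC = -38.2 kN, N_AB = -43.65 kN.
A_AB = 2273 mm².
A_CD = 1569 mm².
δ_AB = -43650·517/(2273·107000) = -0.09278 mm
δ_BC = -38200·471/(1750·107000) = -0.09609 mm
δ_CD = -18000·600/(1569·107000) = -0.06432 mm
δ = Σδ_i = -0.2532 mm.

-0.253 mm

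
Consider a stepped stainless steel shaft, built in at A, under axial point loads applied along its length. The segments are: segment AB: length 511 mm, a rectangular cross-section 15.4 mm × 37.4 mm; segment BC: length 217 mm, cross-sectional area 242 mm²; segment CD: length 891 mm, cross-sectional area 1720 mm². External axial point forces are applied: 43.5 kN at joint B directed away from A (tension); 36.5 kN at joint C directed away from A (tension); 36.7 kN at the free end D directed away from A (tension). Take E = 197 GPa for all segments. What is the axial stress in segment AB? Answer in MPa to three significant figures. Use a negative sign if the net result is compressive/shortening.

Internal axial forces (sectioning from the free end, tension +): N_CD = 36.7 kN, N_BC = 73.2 kN, N_AB = 116.7 kN.
A_AB = 576 mm².
σ_AB = N_AB/A_AB = 116700/576 = 202.6 MPa.

203 MPa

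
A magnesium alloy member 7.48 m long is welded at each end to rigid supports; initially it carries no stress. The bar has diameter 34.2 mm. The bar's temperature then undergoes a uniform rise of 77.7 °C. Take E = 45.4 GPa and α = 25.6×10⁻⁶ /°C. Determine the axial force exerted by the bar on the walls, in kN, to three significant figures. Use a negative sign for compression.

Free thermal expansion αLΔT = 25.6e-6 · 7480 · 77.7 = 14.88 mm.
The walls impose strain ε = −(14.88)/7480 = -1.9891e-03; σ = Eε = 45400 · -1.9891e-03 = -90.31 MPa.
Wall reaction R = σ·A = -90.31·918.6 = -82960 N = -82.96 kN.

-83.0 kN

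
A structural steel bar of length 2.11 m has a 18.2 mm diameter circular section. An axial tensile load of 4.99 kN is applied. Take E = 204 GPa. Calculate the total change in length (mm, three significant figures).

A = 260.2 mm².
δ_mech = NL/(AE) = 4990·2110/(260.2·204000) = 0.1984 mm.

0.198 mm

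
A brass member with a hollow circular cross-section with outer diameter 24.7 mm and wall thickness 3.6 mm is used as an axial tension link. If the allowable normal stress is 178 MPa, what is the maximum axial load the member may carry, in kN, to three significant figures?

A = 238.6 mm².
P_max = σ_allow · A = 178 · 238.6 = 42480 N = 42.48 kN.

42.5 kN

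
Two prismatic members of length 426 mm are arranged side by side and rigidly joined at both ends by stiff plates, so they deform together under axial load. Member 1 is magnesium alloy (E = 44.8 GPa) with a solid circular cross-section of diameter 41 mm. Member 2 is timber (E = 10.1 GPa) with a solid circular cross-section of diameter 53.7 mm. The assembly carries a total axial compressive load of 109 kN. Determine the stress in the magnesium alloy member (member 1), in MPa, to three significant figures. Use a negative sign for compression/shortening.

A_1 = 1320 mm².
A_2 = 2265 mm².
Equal strain + equilibrium ⇒ each member carries load in proportion to AE: A₁E₁ = 59150000 N, A₂E₂ = 22870000 N, ΣAE = 82020000 N.
σ₁ = P·E₁/ΣAE = -109000·44800/82020000 = -59.54 MPa.

-59.5 MPa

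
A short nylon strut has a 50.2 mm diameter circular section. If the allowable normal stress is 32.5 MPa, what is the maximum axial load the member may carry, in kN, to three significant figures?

A = 1979 mm².
P_max = σ_allow · A = 32.5 · 1979 = 64330 N = 64.33 kN.

64.3 kN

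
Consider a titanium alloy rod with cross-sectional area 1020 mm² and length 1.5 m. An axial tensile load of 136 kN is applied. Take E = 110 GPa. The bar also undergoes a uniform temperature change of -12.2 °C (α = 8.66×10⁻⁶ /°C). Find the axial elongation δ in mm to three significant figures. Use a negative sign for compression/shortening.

δ_mech = NL/(AE) = 136000·1500/(1020·110000) = 1.818 mm.
δ_thermal = αLΔT = 8.66e-6·1500·-12.2 = -0.1585 mm.
δ = δ_mech + δ_thermal = 1.66 mm.

1.66 mm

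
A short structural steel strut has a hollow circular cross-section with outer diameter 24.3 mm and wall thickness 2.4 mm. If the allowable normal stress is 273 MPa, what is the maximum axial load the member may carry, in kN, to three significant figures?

45.1 kN

A = 165.1 mm².
P_max = σ_allow · A = 273 · 165.1 = 45080 N = 45.08 kN.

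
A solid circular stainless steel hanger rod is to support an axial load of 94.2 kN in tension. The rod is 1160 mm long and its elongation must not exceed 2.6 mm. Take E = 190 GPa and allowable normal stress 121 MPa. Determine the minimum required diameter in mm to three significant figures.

31.5 mm

Required area A ≥ P/σ_allow = 94200/121 = 778.5 mm².
For a solid circular section, d ≥ √(4A/π) = 31.48 mm.
Elongation limit: A ≥ PL/(Eδ_allow) = 94200·1160/(190000·2.6) = 221.2 mm² ⇒ d ≥ 16.78 mm.
The stress limit governs.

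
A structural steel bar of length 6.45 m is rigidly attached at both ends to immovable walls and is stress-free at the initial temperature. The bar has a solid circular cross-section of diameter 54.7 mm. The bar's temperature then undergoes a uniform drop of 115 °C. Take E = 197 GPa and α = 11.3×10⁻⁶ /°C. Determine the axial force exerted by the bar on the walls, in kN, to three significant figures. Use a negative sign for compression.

602 kN

Free thermal expansion αLΔT = 11.3e-6 · 6450 · -115 = -8.382 mm.
The walls impose strain ε = −(-8.382)/6450 = 1.2995e-03; σ = Eε = 197000 · 1.2995e-03 = 256 MPa.
Wall reaction R = σ·A = 256·2350 = 601600 N = 601.6 kN.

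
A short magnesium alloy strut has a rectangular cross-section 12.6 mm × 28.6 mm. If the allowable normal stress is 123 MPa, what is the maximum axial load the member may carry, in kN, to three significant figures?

44.3 kN

A = 360.4 mm².
P_max = σ_allow · A = 123 · 360.4 = 44320 N = 44.32 kN.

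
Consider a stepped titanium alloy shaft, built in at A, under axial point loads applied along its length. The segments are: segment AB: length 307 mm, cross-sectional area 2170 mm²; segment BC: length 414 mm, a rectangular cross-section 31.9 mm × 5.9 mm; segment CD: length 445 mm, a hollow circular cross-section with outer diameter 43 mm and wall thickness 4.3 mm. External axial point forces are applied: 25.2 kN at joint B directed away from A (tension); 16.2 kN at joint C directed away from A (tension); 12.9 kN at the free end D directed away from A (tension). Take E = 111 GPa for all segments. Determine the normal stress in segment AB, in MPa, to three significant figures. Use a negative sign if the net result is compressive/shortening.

Internal axial forces (sectioning from the free end, tension +): N_CD = 12.9 kN, N_BC = 29.1 kN, N_AB = 54.3 kN.
σ_AB = N_AB/A_AB = 54300/2170 = 25.02 MPa.

25.0 MPa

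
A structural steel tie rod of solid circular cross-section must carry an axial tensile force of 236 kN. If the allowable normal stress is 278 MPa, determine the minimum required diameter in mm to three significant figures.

Required area A ≥ P/σ_allow = 236000/278 = 848.9 mm².
For a solid circular section, d ≥ √(4A/π) = 32.88 mm.

32.9 mm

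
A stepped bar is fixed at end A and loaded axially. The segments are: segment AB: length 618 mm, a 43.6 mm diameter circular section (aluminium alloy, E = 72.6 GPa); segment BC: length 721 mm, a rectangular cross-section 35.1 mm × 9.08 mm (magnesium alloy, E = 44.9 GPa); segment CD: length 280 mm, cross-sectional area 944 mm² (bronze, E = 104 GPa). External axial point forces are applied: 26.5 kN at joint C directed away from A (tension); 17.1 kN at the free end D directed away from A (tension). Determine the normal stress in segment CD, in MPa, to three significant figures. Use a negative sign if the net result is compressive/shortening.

18.1 MPa

Internal axial forces (sectioning from the free end, tension +): N_CD = 17.1 kN, N_BC = 43.6 kN, N_AB = 43.6 kN.
σ_CD = N_CD/A_CD = 17100/944 = 18.11 MPa.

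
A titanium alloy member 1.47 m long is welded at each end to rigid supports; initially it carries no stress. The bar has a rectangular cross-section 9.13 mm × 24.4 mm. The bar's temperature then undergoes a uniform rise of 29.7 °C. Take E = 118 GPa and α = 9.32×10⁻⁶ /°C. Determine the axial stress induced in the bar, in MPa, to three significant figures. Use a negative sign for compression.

Free thermal expansion αLΔT = 9.32e-6 · 1470 · 29.7 = 0.4069 mm.
The walls impose strain ε = −(0.4069)/1470 = -2.7680e-04; σ = Eε = 118000 · -2.7680e-04 = -32.66 MPa.

-32.7 MPa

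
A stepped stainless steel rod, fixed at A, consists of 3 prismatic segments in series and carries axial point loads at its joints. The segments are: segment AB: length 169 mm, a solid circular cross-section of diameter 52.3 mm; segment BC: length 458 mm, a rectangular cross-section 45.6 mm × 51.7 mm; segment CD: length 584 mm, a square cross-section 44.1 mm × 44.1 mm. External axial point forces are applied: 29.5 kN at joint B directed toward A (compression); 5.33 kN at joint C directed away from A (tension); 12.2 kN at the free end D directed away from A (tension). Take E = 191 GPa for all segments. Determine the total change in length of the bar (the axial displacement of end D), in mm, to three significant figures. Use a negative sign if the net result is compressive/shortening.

0.0321 mm

Internal axial forces (sectioning from the free end, tension +): N_CD = 12.2 kN, N_BC = 17.53 kN, N_AB = -11.97 kN.
A_AB = 2148 mm².
A_BC = 2358 mm².
A_CD = 1945 mm².
δ_AB = -11970·169/(2148·191000) = -0.00493 mm
δ_BC = 17530·458/(2358·191000) = 0.01783 mm
δ_CD = 12200·584/(1945·191000) = 0.01918 mm
δ = Σδ_i = 0.03208 mm.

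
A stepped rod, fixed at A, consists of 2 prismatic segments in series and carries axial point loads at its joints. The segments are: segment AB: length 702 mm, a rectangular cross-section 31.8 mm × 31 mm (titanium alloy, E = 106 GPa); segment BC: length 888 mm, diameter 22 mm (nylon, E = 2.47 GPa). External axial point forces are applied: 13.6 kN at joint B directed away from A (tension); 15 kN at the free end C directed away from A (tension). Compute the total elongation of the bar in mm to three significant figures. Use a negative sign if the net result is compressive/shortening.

Internal axial forces (sectioning from the free end, tension +): N_BC = 15 kN, N_AB = 28.6 kN.
A_AB = 985.8 mm².
A_BC = 380.1 mm².
δ_AB = 28600·702/(985.8·106000) = 0.1921 mm
δ_BC = 15000·888/(380.1·2470) = 14.19 mm
δ = Σδ_i = 14.38 mm.

14.4 mm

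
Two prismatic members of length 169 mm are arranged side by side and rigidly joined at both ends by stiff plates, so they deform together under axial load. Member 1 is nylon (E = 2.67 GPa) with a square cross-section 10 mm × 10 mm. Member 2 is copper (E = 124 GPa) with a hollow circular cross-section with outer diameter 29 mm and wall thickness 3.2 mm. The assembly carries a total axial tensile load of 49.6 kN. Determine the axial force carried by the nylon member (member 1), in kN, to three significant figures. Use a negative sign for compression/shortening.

0.408 kN

A_1 = 100 mm².
A_2 = 259.4 mm².
Equal strain + equilibrium ⇒ each member carries load in proportion to AE: A₁E₁ = 267000 N, A₂E₂ = 32160000 N, ΣAE = 32430000 N.
F₁ = P·A₁E₁/ΣAE = 49600·267000/32430000 = 408.4 N.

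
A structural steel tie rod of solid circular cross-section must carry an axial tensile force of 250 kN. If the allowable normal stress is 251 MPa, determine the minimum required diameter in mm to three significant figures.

35.6 mm

Required area A ≥ P/σ_allow = 250000/251 = 996 mm².
For a solid circular section, d ≥ √(4A/π) = 35.61 mm.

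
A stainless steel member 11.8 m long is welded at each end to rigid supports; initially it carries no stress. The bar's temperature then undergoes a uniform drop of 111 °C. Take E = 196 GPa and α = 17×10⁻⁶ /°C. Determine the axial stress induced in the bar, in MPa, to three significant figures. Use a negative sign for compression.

370 MPa

Free thermal expansion αLΔT = 17e-6 · 11800 · -111 = -22.27 mm.
The walls impose strain ε = −(-22.27)/11800 = 1.8870e-03; σ = Eε = 196000 · 1.8870e-03 = 369.9 MPa.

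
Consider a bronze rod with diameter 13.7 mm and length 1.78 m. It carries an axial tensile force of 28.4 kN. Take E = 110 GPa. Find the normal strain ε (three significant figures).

0.00175

A = 147.4 mm².
σ = N/A = 192.7 MPa; ε = σ/E = 192.7/110000 = 1.751e-03.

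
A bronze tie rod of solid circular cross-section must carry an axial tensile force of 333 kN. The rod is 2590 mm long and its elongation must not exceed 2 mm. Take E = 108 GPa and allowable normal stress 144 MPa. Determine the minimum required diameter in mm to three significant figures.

71.3 mm

Required area A ≥ P/σ_allow = 333000/144 = 2312 mm².
For a solid circular section, d ≥ √(4A/π) = 54.26 mm.
Elongation limit: A ≥ PL/(Eδ_allow) = 333000·2590/(108000·2) = 3993 mm² ⇒ d ≥ 71.3 mm.
The elongation limit governs.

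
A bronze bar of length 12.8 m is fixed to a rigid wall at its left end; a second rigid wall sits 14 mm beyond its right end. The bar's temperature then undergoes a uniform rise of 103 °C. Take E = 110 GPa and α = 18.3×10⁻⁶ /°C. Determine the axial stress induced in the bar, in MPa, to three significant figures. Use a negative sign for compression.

-87.0 MPa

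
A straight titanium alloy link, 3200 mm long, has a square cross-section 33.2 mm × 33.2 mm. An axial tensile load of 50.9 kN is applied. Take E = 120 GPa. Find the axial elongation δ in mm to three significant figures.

1.23 mm

A = 1102 mm².
δ_mech = NL/(AE) = 50900·3200/(1102·120000) = 1.231 mm.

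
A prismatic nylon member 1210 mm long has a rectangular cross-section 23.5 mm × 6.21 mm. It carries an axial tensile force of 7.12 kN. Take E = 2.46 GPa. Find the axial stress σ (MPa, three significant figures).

48.8 MPa

A = 145.9 mm².
σ = N/A = 7120/145.9 = 48.79 MPa.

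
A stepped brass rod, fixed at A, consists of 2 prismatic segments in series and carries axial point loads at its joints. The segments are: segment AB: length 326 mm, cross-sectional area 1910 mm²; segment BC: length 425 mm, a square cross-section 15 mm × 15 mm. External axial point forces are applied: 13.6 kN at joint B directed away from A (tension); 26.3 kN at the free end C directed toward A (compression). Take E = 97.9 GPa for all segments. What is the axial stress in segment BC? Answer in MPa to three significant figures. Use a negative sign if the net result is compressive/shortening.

-117 MPa

Internal axial forces (sectioning from the free end, tension +): N_BC = -26.3 kN, N_AB = -12.7 kN.
A_BC = 225 mm².
σ_BC = N_BC/A_BC = -26300/225 = -116.9 MPa.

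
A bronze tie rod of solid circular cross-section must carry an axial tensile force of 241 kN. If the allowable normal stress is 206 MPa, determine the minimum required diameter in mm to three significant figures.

38.6 mm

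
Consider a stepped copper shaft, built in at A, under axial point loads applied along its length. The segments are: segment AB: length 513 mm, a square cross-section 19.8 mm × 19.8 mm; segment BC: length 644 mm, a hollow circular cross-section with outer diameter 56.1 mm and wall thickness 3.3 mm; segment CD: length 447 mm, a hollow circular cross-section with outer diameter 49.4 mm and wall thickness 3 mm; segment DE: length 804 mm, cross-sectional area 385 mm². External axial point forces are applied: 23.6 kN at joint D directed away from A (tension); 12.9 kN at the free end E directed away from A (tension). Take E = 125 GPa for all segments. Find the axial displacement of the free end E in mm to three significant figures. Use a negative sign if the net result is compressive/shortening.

Internal axial forces (sectioning from the free end, tension +): N_DE = 12.9 kN, N_CD = 36.5 kN, N_BC = 36.5 kN, N_AB = 36.5 kN.
A_AB = 392 mm².
A_BC = 547.4 mm².
A_CD = 437.3 mm².
δ_AB = 36500·513/(392·125000) = 0.3821 mm
δ_BC = 36500·644/(547.4·125000) = 0.3435 mm
δ_CD = 36500·447/(437.3·125000) = 0.2985 mm
δ_DE = 12900·804/(385·125000) = 0.2155 mm
δ = Σδ_i = 1.24 mm.

1.24 mm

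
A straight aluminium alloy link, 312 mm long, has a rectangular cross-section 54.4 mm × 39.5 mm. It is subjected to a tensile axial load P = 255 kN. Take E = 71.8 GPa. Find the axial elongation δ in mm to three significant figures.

A = 2149 mm².
δ_mech = NL/(AE) = 255000·312/(2149·71800) = 0.5157 mm.

0.516 mm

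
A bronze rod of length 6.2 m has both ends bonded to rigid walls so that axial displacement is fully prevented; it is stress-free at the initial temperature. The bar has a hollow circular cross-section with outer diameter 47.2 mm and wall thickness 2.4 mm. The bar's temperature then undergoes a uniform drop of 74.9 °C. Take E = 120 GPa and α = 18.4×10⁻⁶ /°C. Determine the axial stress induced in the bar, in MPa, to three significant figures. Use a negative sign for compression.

Free thermal expansion αLΔT = 18.4e-6 · 6200 · -74.9 = -8.545 mm.
The walls impose strain ε = −(-8.545)/6200 = 1.3782e-03; σ = Eε = 120000 · 1.3782e-03 = 165.4 MPa.

165 MPa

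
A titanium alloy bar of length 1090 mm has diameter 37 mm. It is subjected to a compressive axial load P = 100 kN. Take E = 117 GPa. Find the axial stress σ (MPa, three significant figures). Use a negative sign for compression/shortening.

A = 1075 mm².
σ = N/A = -100000/1075 = -93.01 MPa.

-93.0 MPa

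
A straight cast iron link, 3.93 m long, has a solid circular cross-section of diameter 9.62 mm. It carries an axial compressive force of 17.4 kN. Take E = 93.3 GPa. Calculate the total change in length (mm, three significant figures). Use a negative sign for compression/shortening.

A = 72.68 mm².
δ_mech = NL/(AE) = -17400·3930/(72.68·93300) = -10.08 mm.

-10.1 mm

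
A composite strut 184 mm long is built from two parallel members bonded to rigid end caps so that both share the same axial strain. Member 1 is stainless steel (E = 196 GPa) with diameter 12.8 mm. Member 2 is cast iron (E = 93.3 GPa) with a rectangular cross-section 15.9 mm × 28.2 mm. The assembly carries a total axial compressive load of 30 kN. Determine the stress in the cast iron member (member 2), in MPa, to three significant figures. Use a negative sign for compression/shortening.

A_1 = 128.7 mm².
A_2 = 448.4 mm².
Equal strain + equilibrium ⇒ each member carries load in proportion to AE: A₁E₁ = 25220000 N, A₂E₂ = 41830000 N, ΣAE = 67060000 N.
σ₂ = P·E₂/ΣAE = -30000·93300/67060000 = -41.74 MPa.

-41.7 MPa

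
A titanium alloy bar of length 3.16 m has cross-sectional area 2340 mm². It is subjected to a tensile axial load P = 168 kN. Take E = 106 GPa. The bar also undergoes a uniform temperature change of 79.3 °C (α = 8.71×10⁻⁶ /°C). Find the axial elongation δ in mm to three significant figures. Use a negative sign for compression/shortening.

δ_mech = NL/(AE) = 168000·3160/(2340·106000) = 2.14 mm.
δ_thermal = αLΔT = 8.71e-6·3160·79.3 = 2.183 mm.
δ = δ_mech + δ_thermal = 4.323 mm.

4.32 mm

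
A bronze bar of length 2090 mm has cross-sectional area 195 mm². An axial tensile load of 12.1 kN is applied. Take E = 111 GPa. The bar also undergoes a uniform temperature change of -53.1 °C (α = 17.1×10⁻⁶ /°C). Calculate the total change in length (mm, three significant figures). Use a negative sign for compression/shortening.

-0.729 mm

δ_mech = NL/(AE) = 12100·2090/(195·111000) = 1.168 mm.
δ_thermal = αLΔT = 17.1e-6·2090·-53.1 = -1.898 mm.
δ = δ_mech + δ_thermal = -0.7294 mm.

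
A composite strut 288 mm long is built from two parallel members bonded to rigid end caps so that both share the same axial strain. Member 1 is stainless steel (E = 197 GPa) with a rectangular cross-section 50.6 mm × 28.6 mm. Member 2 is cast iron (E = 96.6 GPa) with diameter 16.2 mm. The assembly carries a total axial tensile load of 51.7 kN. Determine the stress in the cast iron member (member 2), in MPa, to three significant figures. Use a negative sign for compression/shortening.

16.4 MPa

A_1 = 1447 mm².
A_2 = 206.1 mm².
Equal strain + equilibrium ⇒ each member carries load in proportion to AE: A₁E₁ = 285100000 N, A₂E₂ = 19910000 N, ΣAE = 305000000 N.
σ₂ = P·E₂/ΣAE = 51700·96600/305000000 = 16.37 MPa.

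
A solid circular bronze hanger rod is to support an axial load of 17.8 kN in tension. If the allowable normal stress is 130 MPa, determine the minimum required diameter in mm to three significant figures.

13.2 mm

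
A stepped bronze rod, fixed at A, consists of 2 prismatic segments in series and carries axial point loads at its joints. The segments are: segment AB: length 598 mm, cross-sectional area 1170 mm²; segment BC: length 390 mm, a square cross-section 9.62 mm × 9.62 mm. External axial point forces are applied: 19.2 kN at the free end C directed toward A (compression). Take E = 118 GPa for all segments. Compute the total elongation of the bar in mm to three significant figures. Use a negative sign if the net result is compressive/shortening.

Internal axial forces (sectioning from the free end, tension +): N_BC = -19.2 kN, N_AB = -19.2 kN.
A_BC = 92.54 mm².
δ_AB = -19200·598/(1170·118000) = -0.08316 mm
δ_BC = -19200·390/(92.54·118000) = -0.6857 mm
δ = Σδ_i = -0.7689 mm.

-0.769 mm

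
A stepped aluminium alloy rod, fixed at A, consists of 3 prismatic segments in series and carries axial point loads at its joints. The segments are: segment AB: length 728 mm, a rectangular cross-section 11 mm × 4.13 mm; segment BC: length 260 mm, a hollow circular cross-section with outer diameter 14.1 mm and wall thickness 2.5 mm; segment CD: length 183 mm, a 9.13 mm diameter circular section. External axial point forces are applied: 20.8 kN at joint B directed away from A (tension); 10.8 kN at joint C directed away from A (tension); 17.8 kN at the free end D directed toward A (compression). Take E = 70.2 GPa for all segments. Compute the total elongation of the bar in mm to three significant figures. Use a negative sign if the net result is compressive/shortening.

2.16 mm

Internal axial forces (sectioning from the free end, tension +): N_CD = -17.8 kN, N_BC = -7 kN, N_AB = 13.8 kN.
A_AB = 45.43 mm².
A_BC = 91.11 mm².
A_CD = 65.47 mm².
δ_AB = 13800·728/(45.43·70200) = 3.15 mm
δ_BC = -7000·260/(91.11·70200) = -0.2846 mm
δ_CD = -17800·183/(65.47·70200) = -0.7088 mm
δ = Σδ_i = 2.157 mm.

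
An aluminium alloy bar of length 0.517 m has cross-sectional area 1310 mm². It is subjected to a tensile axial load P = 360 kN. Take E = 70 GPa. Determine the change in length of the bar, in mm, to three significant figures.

2.03 mm

δ_mech = NL/(AE) = 360000·517/(1310·70000) = 2.03 mm.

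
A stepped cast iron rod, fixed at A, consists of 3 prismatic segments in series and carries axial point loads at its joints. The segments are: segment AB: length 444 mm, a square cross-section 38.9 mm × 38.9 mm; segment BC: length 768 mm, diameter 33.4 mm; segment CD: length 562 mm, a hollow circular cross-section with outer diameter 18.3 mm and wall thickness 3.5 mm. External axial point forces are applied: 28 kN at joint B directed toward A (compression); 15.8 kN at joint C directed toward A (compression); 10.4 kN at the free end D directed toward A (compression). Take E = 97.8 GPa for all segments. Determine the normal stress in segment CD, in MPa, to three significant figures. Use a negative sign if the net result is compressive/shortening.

-63.9 MPa

Internal axial forces (sectioning from the free end, tension +): N_CD = -10.4 kN, N_BC = -26.2 kN, N_AB = -54.2 kN.
A_CD = 162.7 mm².
σ_CD = N_CD/A_CD = -10400/162.7 = -63.91 MPa.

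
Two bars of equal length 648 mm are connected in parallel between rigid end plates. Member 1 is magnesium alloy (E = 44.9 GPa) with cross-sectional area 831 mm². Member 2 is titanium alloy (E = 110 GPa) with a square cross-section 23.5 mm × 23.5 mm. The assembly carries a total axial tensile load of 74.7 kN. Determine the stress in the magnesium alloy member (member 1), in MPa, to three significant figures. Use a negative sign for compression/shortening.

A_2 = 552.2 mm².
Equal strain + equilibrium ⇒ each member carries load in proportion to AE: A₁E₁ = 37310000 N, A₂E₂ = 60750000 N, ΣAE = 98060000 N.
σ₁ = P·E₁/ΣAE = 74700·44900/98060000 = 34.2 MPa.

34.2 MPa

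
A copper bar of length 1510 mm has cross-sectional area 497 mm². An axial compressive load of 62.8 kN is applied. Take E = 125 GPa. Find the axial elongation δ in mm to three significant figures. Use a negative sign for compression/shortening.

δ_mech = NL/(AE) = -62800·1510/(497·125000) = -1.526 mm.

-1.53 mm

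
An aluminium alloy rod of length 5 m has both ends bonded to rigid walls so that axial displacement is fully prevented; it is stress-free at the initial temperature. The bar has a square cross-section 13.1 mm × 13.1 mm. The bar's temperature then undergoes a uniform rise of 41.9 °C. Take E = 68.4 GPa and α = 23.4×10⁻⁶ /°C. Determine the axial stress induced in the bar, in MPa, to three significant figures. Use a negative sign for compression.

Free thermal expansion αLΔT = 23.4e-6 · 5000 · 41.9 = 4.902 mm.
The walls impose strain ε = −(4.902)/5000 = -9.8046e-04; σ = Eε = 68400 · -9.8046e-04 = -67.06 MPa.

-67.1 MPa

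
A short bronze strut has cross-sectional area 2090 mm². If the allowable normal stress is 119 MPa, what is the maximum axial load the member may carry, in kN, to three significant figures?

P_max = σ_allow · A = 119 · 2090 = 248700 N = 248.7 kN.

249 kN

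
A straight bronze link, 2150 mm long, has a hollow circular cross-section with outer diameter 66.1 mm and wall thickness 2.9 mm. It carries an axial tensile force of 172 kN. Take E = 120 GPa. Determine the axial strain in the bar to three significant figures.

A = 575.8 mm².
σ = N/A = 298.7 MPa; ε = σ/E = 298.7/120000 = 2.489e-03.

0.00249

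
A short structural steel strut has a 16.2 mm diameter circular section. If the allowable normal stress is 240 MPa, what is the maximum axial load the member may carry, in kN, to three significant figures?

49.5 kN

A = 206.1 mm².
P_max = σ_allow · A = 240 · 206.1 = 49470 N = 49.47 kN.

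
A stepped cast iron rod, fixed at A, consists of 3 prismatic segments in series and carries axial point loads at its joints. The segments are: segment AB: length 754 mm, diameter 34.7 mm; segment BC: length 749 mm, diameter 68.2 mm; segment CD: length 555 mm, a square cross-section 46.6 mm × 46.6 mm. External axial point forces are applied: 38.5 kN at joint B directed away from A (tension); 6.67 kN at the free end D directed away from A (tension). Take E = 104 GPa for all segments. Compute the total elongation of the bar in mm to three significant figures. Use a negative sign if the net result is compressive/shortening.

Internal axial forces (sectioning from the free end, tension +): N_CD = 6.67 kN, N_BC = 6.67 kN, N_AB = 45.17 kN.
A_AB = 945.7 mm².
A_BC = 3653 mm².
A_CD = 2172 mm².
δ_AB = 45170·754/(945.7·104000) = 0.3463 mm
δ_BC = 6670·749/(3653·104000) = 0.01315 mm
δ_CD = 6670·555/(2172·104000) = 0.01639 mm
δ = Σδ_i = 0.3758 mm.

0.376 mm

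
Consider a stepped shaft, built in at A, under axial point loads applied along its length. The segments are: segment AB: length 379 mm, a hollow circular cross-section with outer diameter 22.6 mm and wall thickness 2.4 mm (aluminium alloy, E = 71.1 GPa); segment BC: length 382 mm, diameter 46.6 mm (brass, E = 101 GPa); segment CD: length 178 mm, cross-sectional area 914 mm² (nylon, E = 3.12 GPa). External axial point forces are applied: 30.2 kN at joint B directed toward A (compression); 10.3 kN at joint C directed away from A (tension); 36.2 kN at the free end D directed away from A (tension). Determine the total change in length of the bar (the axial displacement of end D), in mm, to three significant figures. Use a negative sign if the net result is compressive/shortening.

2.93 mm

Internal axial forces (sectioning from the free end, tension +): N_CD = 36.2 kN, N_BC = 46.5 kN, N_AB = 16.3 kN.
A_AB = 152.3 mm².
A_BC = 1706 mm².
δ_AB = 16300·379/(152.3·71100) = 0.5705 mm
δ_BC = 46500·382/(1706·101000) = 0.1031 mm
δ_CD = 36200·178/(914·3120) = 2.26 mm
δ = Σδ_i = 2.933 mm.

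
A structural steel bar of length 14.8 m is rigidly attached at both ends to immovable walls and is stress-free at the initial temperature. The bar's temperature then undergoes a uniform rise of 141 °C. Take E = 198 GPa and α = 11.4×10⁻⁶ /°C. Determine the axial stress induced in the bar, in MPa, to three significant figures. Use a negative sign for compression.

-318 MPa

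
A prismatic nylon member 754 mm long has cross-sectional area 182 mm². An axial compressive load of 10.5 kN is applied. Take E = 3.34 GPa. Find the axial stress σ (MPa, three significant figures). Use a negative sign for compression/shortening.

-57.7 MPa

σ = N/A = -10500/182 = -57.69 MPa.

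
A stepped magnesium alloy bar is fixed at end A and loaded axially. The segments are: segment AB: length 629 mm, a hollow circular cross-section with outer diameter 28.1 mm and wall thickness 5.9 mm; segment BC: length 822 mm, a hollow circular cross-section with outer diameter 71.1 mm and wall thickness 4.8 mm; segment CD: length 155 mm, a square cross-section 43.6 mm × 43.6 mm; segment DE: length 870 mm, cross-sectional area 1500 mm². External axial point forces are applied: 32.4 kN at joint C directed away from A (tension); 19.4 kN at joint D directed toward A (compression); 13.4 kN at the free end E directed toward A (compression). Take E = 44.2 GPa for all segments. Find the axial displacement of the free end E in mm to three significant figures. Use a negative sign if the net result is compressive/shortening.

-0.258 mm

Internal axial forces (sectioning from the free end, tension +): N_DE = -13.4 kN, N_CD = -32.8 kN, N_BC = -0.4 kN, N_AB = -0.4 kN.
A_AB = 411.5 mm².
A_BC = 999.8 mm².
A_CD = 1901 mm².
δ_AB = -400·629/(411.5·44200) = -0.01383 mm
δ_BC = -400·822/(999.8·44200) = -0.007441 mm
δ_CD = -32800·155/(1901·44200) = -0.06051 mm
δ_DE = -13400·870/(1500·44200) = -0.1758 mm
δ = Σδ_i = -0.2576 mm.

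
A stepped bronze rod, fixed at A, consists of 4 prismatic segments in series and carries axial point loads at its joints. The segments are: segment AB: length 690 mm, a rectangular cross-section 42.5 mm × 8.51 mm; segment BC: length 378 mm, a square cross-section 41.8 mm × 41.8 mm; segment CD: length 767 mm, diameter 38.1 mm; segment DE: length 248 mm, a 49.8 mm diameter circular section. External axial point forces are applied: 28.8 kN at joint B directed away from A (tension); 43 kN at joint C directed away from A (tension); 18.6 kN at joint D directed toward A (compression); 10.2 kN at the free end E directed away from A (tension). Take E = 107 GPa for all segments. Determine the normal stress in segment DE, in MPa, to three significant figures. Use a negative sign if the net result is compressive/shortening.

5.24 MPa

Internal axial forces (sectioning from the free end, tension +): N_DE = 10.2 kN, N_CD = -8.4 kN, N_BC = 34.6 kN, N_AB = 63.4 kN.
A_DE = 1948 mm².
σ_DE = N_DE/A_DE = 10200/1948 = 5.237 MPa.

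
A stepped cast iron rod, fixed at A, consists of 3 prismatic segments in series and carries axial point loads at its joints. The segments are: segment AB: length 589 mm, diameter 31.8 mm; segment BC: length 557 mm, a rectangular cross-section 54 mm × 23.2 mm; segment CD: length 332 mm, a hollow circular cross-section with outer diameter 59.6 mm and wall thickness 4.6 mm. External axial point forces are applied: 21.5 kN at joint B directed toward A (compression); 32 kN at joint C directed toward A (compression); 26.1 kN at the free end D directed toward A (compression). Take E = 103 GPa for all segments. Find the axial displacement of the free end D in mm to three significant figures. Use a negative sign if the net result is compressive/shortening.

-0.930 mm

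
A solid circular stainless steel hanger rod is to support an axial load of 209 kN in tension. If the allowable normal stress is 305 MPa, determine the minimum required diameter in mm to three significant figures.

29.5 mm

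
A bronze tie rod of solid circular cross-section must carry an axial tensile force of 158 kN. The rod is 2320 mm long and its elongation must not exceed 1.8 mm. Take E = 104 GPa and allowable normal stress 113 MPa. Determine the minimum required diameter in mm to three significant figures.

Required area A ≥ P/σ_allow = 158000/113 = 1398 mm².
For a solid circular section, d ≥ √(4A/π) = 42.19 mm.
Elongation limit: A ≥ PL/(Eδ_allow) = 158000·2320/(104000·1.8) = 1958 mm² ⇒ d ≥ 49.93 mm.
The elongation limit governs.

49.9 mm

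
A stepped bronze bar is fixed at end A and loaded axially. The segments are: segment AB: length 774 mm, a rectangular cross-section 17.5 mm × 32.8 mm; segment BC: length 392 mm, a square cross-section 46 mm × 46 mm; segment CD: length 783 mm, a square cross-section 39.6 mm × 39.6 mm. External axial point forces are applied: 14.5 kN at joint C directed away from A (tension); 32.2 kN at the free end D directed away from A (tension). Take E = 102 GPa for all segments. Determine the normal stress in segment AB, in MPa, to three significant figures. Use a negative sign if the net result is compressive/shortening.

Internal axial forces (sectioning from the free end, tension +): N_CD = 32.2 kN, N_BC = 46.7 kN, N_AB = 46.7 kN.
A_AB = 574 mm².
σ_AB = N_AB/A_AB = 46700/574 = 81.36 MPa.

81.4 MPa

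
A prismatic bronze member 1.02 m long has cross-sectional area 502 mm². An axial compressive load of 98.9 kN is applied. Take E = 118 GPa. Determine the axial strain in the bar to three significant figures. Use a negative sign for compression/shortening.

-0.00167

σ = N/A = -197 MPa; ε = σ/E = -197/118000 = -1.670e-03.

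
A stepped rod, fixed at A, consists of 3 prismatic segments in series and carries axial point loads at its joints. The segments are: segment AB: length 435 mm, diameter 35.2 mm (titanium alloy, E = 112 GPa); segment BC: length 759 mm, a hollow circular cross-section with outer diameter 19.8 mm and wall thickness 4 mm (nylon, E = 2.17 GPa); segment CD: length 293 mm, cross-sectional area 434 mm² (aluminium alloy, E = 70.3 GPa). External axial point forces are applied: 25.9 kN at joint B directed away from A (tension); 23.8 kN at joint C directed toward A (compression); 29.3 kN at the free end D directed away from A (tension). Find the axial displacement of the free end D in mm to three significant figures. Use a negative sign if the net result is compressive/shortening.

10.1 mm

Internal axial forces (sectioning from the free end, tension +): N_CD = 29.3 kN, N_BC = 5.5 kN, N_AB = 31.4 kN.
A_AB = 973.1 mm².
A_BC = 198.5 mm².
δ_AB = 31400·435/(973.1·112000) = 0.1253 mm
δ_BC = 5500·759/(198.5·2170) = 9.689 mm
δ_CD = 29300·293/(434·70300) = 0.2814 mm
δ = Σδ_i = 10.1 mm.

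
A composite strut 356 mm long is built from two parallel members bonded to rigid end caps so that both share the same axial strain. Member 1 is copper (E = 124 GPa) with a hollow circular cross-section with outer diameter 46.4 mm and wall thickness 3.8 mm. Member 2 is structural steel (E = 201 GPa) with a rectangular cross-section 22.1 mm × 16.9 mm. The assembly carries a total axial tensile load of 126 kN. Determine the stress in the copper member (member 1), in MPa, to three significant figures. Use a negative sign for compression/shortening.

A_1 = 508.6 mm².
A_2 = 373.5 mm².
Equal strain + equilibrium ⇒ each member carries load in proportion to AE: A₁E₁ = 63060000 N, A₂E₂ = 75070000 N, ΣAE = 138100000 N.
σ₁ = P·E₁/ΣAE = 126000·124000/138100000 = 113.1 MPa.

113 MPa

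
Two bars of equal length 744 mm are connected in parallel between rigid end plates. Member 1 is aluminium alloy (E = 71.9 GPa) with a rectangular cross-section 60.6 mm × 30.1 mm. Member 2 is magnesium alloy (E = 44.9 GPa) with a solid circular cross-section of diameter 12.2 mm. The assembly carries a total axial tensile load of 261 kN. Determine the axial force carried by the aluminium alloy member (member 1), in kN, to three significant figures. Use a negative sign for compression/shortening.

251 kN

A_1 = 1824 mm².
A_2 = 116.9 mm².
Equal strain + equilibrium ⇒ each member carries load in proportion to AE: A₁E₁ = 131100000 N, A₂E₂ = 5249000 N, ΣAE = 136400000 N.
F₁ = P·A₁E₁/ΣAE = 261000·131100000/136400000 = 251000 N.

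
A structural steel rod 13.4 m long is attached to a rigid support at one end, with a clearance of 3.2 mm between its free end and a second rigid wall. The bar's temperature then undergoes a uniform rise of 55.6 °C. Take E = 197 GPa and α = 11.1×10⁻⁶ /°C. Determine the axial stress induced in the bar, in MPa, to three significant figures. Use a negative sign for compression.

-74.5 MPa

Free thermal expansion αLΔT = 11.1e-6 · 13400 · 55.6 = 8.27 mm.
The walls engage after the gap closes; constrained expansion = 8.27 − 3.2 = 5.07 mm.
The walls impose strain ε = −(5.07)/13400 = -3.7835e-04; σ = Eε = 197000 · -3.7835e-04 = -74.54 MPa.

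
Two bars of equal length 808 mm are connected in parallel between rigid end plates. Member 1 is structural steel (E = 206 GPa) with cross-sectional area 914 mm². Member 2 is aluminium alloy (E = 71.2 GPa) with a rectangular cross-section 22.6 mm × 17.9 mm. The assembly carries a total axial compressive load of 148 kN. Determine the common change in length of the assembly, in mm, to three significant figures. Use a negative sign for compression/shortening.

-0.551 mm

A_2 = 404.5 mm².
Equal strain + equilibrium ⇒ each member carries load in proportion to AE: A₁E₁ = 188300000 N, A₂E₂ = 28800000 N, ΣAE = 217100000 N.
δ = PL/ΣAE = -148000·808/217100000 = -0.5509 mm.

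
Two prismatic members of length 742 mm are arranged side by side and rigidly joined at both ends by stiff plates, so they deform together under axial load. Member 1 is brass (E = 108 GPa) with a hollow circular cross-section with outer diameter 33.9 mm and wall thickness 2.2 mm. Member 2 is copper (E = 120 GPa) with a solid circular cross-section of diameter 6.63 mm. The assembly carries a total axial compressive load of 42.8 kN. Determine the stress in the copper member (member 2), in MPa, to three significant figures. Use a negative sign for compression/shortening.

A_1 = 219.1 mm².
A_2 = 34.52 mm².
Equal strain + equilibrium ⇒ each member carries load in proportion to AE: A₁E₁ = 23660000 N, A₂E₂ = 4143000 N, ΣAE = 27810000 N.
σ₂ = P·E₂/ΣAE = -42800·120000/27810000 = -184.7 MPa.

-185 MPa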